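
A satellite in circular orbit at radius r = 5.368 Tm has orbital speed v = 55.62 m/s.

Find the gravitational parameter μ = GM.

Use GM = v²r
r = 5.368 Tm = 5.368 × 10^12 m
v = 55.62 m/s
v² = 3093.58 m²/s²
GM = v²r = 3093.58 × 5.368 × 10^12 = 1.66064 × 10^16 m³/s²
GM ≈ 1.661 × 10^16 m³/s²

Final answer: GM = 1.661 × 10^16 m³/s²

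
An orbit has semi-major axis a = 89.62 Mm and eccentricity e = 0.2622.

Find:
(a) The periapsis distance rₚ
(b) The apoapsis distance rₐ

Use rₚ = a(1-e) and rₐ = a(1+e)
a = 89.62 Mm = 8.962 × 10^7 m
e = 0.2622:  1 − e = 0.7378,  1 + e = 1.2622
(a) rₚ = a(1 − e) = 8.962 × 10^7 m × 0.7378 = 6.61216 × 10^7 m ≈ 66.12 Mm
(b) rₐ = a(1 + e) = 8.962 × 10^7 m × 1.2622 = 1.13118 × 10^8 m ≈ 113.1 Mm

Final answer:
(a) rₚ = 66.12 Mm
(b) rₐ = 113.1 Mm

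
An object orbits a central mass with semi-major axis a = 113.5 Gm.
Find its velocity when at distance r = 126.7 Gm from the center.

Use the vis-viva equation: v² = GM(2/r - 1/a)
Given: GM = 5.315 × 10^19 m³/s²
a = 113.5 Gm = 1.135 × 10^11 m
r = 126.7 Gm = 1.267 × 10^11 m
GM = 5.315 × 10^19 m³/s²
2/r − 1/a = 1.57853 × 10^-11 − 8.81057 × 10^-12 = 6.97475 × 10^-12 m⁻¹
v² = GM (2/r − 1/a) = 3.70708 × 10^8 m²/s²
v = 19253.8 m/s ≈ 19.25 km/s

Final answer: 19.25 km/s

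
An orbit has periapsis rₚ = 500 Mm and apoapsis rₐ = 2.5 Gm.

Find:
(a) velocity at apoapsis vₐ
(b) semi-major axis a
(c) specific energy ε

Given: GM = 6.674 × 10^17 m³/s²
rₚ = 500 Mm = 5 × 10^8 m
rₐ = 2.5 Gm = 2.5 × 10^9 m
GM = 6.674 × 10^17 m³/s²
a = (rₚ + rₐ)/2 = 1.5 × 10^9 m
e = (rₐ − rₚ)/(rₐ + rₚ) = (2 × 10^9) / (3 × 10^9) = 0.666667
(a) vₐ² = GM (2/rₐ − 1/a) = 6.674 × 10^17 × (8 × 10^-10 − 6.66667 × 10^-10) = 8.89867 × 10^7 m²/s²;  vₐ = 9433.27 m/s ≈ 9.433 km/s
(b) a = 1.5 × 10^9 m ≈ 1.5 Gm
(c) 2a = 3 × 10^9 m;  ε = −GM/(2a) = -2.22467 × 10^8 J/kg ≈ -222.5 MJ/kg

Final answer:
(a) velocity at apoapsis vₐ = 9.433 km/s
(b) semi-major axis a = 1.5 Gm
(c) specific energy ε = -222.5 MJ/kg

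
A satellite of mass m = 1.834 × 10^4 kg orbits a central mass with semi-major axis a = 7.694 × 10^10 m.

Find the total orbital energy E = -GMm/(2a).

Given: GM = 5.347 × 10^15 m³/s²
a = 7.694 × 10^10 m
GM = 5.347 × 10^15 m³/s²
2a = 1.5388 × 10^11 m
GMm = 5.347 × 10^15 × 18340 = 9.8064 × 10^19 m³·kg/s²
E = −GMm/(2a) = -6.37276 × 10^8 J ≈ -637.3 MJ

Final answer: -637.3 MJ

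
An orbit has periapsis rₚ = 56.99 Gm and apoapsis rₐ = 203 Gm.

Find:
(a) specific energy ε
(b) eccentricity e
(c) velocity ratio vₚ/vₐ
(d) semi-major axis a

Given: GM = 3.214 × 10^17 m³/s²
rₚ = 56.99 Gm = 5.699 × 10^10 m
rₐ = 203 Gm = 2.03 × 10^11 m
GM = 3.214 × 10^17 m³/s²
a = (rₚ + rₐ)/2 = 1.29995 × 10^11 m
e = (rₐ − rₚ)/(rₐ + rₚ) = (1.4601 × 10^11) / (2.5999 × 10^11) = 0.561599
(a) 2a = 2.5999 × 10^11 m;  ε = −GM/(2a) = -1.2362 × 10^6 J/kg ≈ -1.236 MJ/kg
(b) e = 0.561599 ≈ 0.5616
(c) vₚ/vₐ = rₐ/rₚ (angular momentum) = (2.03 × 10^11) / (5.699 × 10^10) = 3.56203 ≈ 3.562
(d) a = 1.29995 × 10^11 m ≈ 130 Gm

Final answer:
(a) specific energy ε = -1.236 MJ/kg
(b) eccentricity e = 0.5616
(c) velocity ratio vₚ/vₐ = 3.562
(d) semi-major axis a = 130 Gm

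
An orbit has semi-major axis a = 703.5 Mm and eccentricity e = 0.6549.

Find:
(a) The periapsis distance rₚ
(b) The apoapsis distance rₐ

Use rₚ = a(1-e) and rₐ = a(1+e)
a = 703.5 Mm = 7.035 × 10^8 m
e = 0.6549:  1 − e = 0.3451,  1 + e = 1.6549
(a) rₚ = a(1 − e) = 7.035 × 10^8 m × 0.3451 = 2.42778 × 10^8 m ≈ 242.8 Mm
(b) rₐ = a(1 + e) = 7.035 × 10^8 m × 1.6549 = 1.16422 × 10^9 m ≈ 1.164 Gm

Final answer:
(a) rₚ = 242.8 Mm
(b) rₐ = 1.164 Gm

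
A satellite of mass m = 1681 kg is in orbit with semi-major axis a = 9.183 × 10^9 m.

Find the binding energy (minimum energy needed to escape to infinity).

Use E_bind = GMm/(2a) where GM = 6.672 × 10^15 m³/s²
a = 9.183 × 10^9 m
GM = 6.672 × 10^15 m³/s²
m = 1681 kg
GMm = 6.672 × 10^15 × 1681 = 1.12156 × 10^19 m³·kg/s²
2a = 1.8366 × 10^10 m
E_bind = GMm/(2a) = 6.10674 × 10^8 J ≈ 610.7 MJ

Final answer: 610.7 MJ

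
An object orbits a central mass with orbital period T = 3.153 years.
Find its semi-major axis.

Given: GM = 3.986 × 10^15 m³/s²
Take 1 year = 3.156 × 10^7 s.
T = 3.153 years = 9.95087 × 10^7 s
GM = 3.986 × 10^15 m³/s²
Kepler's third law: a³ = GM T² / (4π²)
T² = 9.90198 × 10^15 s²
a³ = (3.986 × 10^15) × (9.90198 × 10^15) / (4π²) = 9.99769 × 10^29 m³
a = (a³)^(1/3) = 9.99923 × 10^9 m ≈ 9.999 Gm

Final answer: 9.999 Gm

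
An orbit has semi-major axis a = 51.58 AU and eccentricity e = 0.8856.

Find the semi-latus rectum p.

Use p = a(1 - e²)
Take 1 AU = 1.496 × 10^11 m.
a = 51.58 AU = 7.71637 × 10^12 m
e = 0.8856,  e² = 0.784287,  1 − e² = 0.215713
p = a(1 − e²) = 7.71637 × 10^12 m × 0.215713 = 1.66452 × 10^12 m ≈ 11.13 AU

Final answer: p = 11.13 AU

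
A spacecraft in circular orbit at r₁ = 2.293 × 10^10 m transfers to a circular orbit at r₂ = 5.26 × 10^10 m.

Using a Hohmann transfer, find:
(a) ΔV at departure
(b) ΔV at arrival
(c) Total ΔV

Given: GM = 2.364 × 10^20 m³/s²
r₁ = 2.293 × 10^10 m
r₂ = 5.26 × 10^10 m
GM = 2.364 × 10^20 m³/s²
Transfer ellipse: a_t = (r₁ + r₂)/2 = 3.7765 × 10^10 m
Circular speed at r₁: v₁ = √(GM/r₁) = 101536 m/s
Transfer speed at r₁ (periapsis): v₁ₜ = √(GM(2/r₁ − 1/a_t)) = 119831 m/s
(a) ΔV₁ = v₁ₜ − v₁ = 18294.8 m/s ≈ 18.29 km/s
Circular speed at r₂: v₂ = √(GM/r₂) = 67039.5 m/s
Transfer speed at r₂ (apoapsis): v₂ₜ = √(GM(2/r₂ − 1/a_t)) = 52238.2 m/s
(b) ΔV₂ = v₂ − v₂ₜ = 14801.3 m/s ≈ 14.8 km/s
(c) ΔV_total = ΔV₁ + ΔV₂ = 33096.1 m/s ≈ 33.1 km/s

Final answer:
(a) ΔV₁ = 18.29 km/s
(b) ΔV₂ = 14.8 km/s
(c) ΔV_total = 33.1 km/s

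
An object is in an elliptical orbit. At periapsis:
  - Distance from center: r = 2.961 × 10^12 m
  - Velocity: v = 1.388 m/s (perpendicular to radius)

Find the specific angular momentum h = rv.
r = 2.961 × 10^12 m
v = 1.388 m/s
h = rv = 2.961 × 10^12 × 1.388 = 4.10987 × 10^12 m²/s ≈ 4.11 × 10^12 m²/s

Final answer: h = 4.11 × 10^12 m²/s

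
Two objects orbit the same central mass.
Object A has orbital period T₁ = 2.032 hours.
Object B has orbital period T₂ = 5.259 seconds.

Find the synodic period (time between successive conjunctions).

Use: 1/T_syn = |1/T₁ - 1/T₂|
T₁ = 2.032 hours = 7315.2 s
T₂ = 5.259 seconds
1/T₁ = 0.000136702 s⁻¹
1/T₂ = 0.19015 s⁻¹
|1/T₁ − 1/T₂| = 0.190014 s⁻¹
T_syn = 1 / |1/T₁ − 1/T₂| = 5.26278 s ≈ 5.263 seconds

Final answer: T_syn = 5.263 seconds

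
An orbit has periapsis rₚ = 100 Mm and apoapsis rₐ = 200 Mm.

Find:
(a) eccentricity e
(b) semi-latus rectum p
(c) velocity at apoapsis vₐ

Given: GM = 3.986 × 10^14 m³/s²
rₚ = 100 Mm = 1 × 10^8 m
rₐ = 200 Mm = 2 × 10^8 m
GM = 3.986 × 10^14 m³/s²
a = (rₚ + rₐ)/2 = 1.5 × 10^8 m
e = (rₐ − rₚ)/(rₐ + rₚ) = (1 × 10^8) / (3 × 10^8) = 0.333333
(a) e = 0.333333 ≈ 0.3333
(b) 1 − e² = 0.888889;  p = a(1 − e²) = 1.5 × 10^8 × 0.888889 = 1.33333 × 10^8 m ≈ 133.3 Mm
(c) vₐ² = GM (2/rₐ − 1/a) = 3.986 × 10^14 × (1 × 10^-8 − 6.66667 × 10^-9) = 1.32867 × 10^6 m²/s²;  vₐ = 1152.68 m/s ≈ 1.153 km/s

Final answer:
(a) eccentricity e = 0.3333
(b) semi-latus rectum p = 133.3 Mm
(c) velocity at apoapsis vₐ = 1.153 km/s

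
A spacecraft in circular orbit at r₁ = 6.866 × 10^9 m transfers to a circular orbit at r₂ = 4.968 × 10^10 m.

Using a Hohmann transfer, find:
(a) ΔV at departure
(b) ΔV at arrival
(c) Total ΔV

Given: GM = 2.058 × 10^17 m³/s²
r₁ = 6.866 × 10^9 m
r₂ = 4.968 × 10^10 m
GM = 2.058 × 10^17 m³/s²
Transfer ellipse: a_t = (r₁ + r₂)/2 = 2.8273 × 10^10 m
Circular speed at r₁: v₁ = √(GM/r₁) = 5474.83 m/s
Transfer speed at r₁ (periapsis): v₁ₜ = √(GM(2/r₁ − 1/a_t)) = 7257.31 m/s
(a) ΔV₁ = v₁ₜ − v₁ = 1782.48 m/s ≈ 1.782 km/s
Circular speed at r₂: v₂ = √(GM/r₂) = 2035.32 m/s
Transfer speed at r₂ (apoapsis): v₂ₜ = √(GM(2/r₂ − 1/a_t)) = 1002.99 m/s
(b) ΔV₂ = v₂ − v₂ₜ = 1032.32 m/s ≈ 1.032 km/s
(c) ΔV_total = ΔV₁ + ΔV₂ = 2814.8 m/s ≈ 2.815 km/s

Final answer:
(a) ΔV₁ = 1.782 km/s
(b) ΔV₂ = 1.032 km/s
(c) ΔV_total = 2.815 km/s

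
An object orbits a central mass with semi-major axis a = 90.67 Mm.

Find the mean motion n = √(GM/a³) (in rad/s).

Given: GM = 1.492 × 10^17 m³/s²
a = 90.67 Mm = 9.067 × 10^7 m
GM = 1.492 × 10^17 m³/s²
a³ = 7.45403 × 10^23 m³
GM/a³ = (1.492 × 10^17) / (7.45403 × 10^23) = 2.0016 × 10^-7 s⁻²
n = √(GM/a³) = 0.000447393 rad/s ≈ 0.0004474 rad/s

Final answer: n = 0.0004474 rad/s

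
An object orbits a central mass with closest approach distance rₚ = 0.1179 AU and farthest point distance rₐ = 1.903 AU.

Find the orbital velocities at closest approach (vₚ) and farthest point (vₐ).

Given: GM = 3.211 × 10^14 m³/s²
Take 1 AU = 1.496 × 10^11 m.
rₚ = 0.1179 AU = 1.76378 × 10^10 m
rₐ = 1.903 AU = 2.84689 × 10^11 m
GM = 3.211 × 10^14 m³/s²
a = (rₚ + rₐ)/2 = 1.51163 × 10^11 m
Vis-viva: v² = GM (2/r − 1/a)
vₚ² = 3.211 × 10^14 × (1.13393 × 10^-10 − 6.61536 × 10^-12) = 34286.2 m²/s²
vₚ = 185.165 m/s ≈ 185.2 m/s
vₐ² = 3.211 × 10^14 × (7.02521 × 10^-12 − 6.61536 × 10^-12) = 131.604 m²/s²
vₐ = 11.4719 m/s ≈ 11.47 m/s

Final answer: vₚ = 185.2 m/s, vₐ = 11.47 m/s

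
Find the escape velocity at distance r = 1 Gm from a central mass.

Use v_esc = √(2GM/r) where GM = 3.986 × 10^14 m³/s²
r = 1 Gm = 1 × 10^9 m
GM = 3.986 × 10^14 m³/s²
2GM/r = 2 × (3.986 × 10^14) / (1 × 10^9) = 797200 m²/s²
v_esc = √(2GM/r) = 892.861 m/s ≈ 892.9 m/s

Final answer: 892.9 m/s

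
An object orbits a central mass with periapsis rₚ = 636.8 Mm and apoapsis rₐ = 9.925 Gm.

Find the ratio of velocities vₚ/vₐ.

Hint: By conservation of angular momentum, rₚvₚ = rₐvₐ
rₚ = 636.8 Mm = 6.368 × 10^8 m
rₐ = 9.925 Gm = 9.925 × 10^9 m
rₚvₚ = rₐvₐ  ⇒  vₚ/vₐ = rₐ/rₚ
vₚ/vₐ = (9.925 × 10^9) / (6.368 × 10^8) = 15.5857

Final answer: vₚ/vₐ = 15.59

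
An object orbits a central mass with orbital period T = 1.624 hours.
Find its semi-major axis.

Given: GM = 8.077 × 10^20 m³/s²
T = 1.624 hours = 5846.4 s
GM = 8.077 × 10^20 m³/s²
Kepler's third law: a³ = GM T² / (4π²)
T² = 3.41804 × 10^7 s²
a³ = (8.077 × 10^20) × (3.41804 × 10^7) / (4π²) = 6.99306 × 10^26 m³
a = (a³)^(1/3) = 8.87611 × 10^8 m ≈ 887.6 Mm

Final answer: 887.6 Mm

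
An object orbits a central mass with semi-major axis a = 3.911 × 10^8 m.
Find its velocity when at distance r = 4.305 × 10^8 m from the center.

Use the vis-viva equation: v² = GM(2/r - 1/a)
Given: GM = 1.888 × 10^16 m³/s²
a = 3.911 × 10^8 m
r = 4.305 × 10^8 m
GM = 1.888 × 10^16 m³/s²
2/r − 1/a = 4.64576 × 10^-9 − 2.55689 × 10^-9 = 2.08887 × 10^-9 m⁻¹
v² = GM (2/r − 1/a) = 3.94379 × 10^7 m²/s²
v = 6279.96 m/s ≈ 6.28 km/s

Final answer: 6.28 km/s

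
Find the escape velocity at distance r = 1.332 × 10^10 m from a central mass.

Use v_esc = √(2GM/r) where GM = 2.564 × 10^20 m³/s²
r = 1.332 × 10^10 m
GM = 2.564 × 10^20 m³/s²
2GM/r = 2 × (2.564 × 10^20) / (1.332 × 10^10) = 3.84985 × 10^10 m²/s²
v_esc = √(2GM/r) = 196210 m/s ≈ 196.2 km/s

Final answer: 196.2 km/s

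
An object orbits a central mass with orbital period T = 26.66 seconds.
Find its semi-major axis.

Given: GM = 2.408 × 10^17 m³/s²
T = 26.66 seconds
GM = 2.408 × 10^17 m³/s²
Kepler's third law: a³ = GM T² / (4π²)
T² = 710.756 s²
a³ = (2.408 × 10^17) × 710.756 / (4π²) = 4.33528 × 10^18 m³
a = (a³)^(1/3) = 1.63057 × 10^6 m ≈ 1.631 Mm

Final answer: 1.631 Mm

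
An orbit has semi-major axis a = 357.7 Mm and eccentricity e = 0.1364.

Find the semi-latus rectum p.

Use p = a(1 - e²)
a = 357.7 Mm = 3.577 × 10^8 m
e = 0.1364,  e² = 0.018605,  1 − e² = 0.981395
p = a(1 − e²) = 3.577 × 10^8 m × 0.981395 = 3.51045 × 10^8 m ≈ 351 Mm

Final answer: p = 351 Mm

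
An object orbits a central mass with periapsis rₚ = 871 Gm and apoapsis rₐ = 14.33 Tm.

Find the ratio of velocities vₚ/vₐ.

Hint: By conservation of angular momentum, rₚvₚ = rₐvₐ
rₚ = 871 Gm = 8.71 × 10^11 m
rₐ = 14.33 Tm = 1.433 × 10^13 m
rₚvₚ = rₐvₐ  ⇒  vₚ/vₐ = rₐ/rₚ
vₚ/vₐ = (1.433 × 10^13) / (8.71 × 10^11) = 16.4524

Final answer: vₚ/vₐ = 16.45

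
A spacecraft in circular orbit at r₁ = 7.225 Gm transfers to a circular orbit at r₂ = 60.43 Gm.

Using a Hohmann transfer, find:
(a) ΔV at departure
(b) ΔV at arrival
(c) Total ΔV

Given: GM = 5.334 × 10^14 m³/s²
r₁ = 7.225 Gm = 7.225 × 10^9 m
r₂ = 60.43 Gm = 6.043 × 10^10 m
GM = 5.334 × 10^14 m³/s²
Transfer ellipse: a_t = (r₁ + r₂)/2 = 3.38275 × 10^10 m
Circular speed at r₁: v₁ = √(GM/r₁) = 271.711 m/s
Transfer speed at r₁ (periapsis): v₁ₜ = √(GM(2/r₁ − 1/a_t)) = 363.161 m/s
(a) ΔV₁ = v₁ₜ − v₁ = 91.4495 m/s ≈ 91.45 m/s
Circular speed at r₂: v₂ = √(GM/r₂) = 93.9507 m/s
Transfer speed at r₂ (apoapsis): v₂ₜ = √(GM(2/r₂ − 1/a_t)) = 43.4194 m/s
(b) ΔV₂ = v₂ − v₂ₜ = 50.5313 m/s ≈ 50.53 m/s
(c) ΔV_total = ΔV₁ + ΔV₂ = 141.981 m/s ≈ 142 m/s

Final answer:
(a) ΔV₁ = 91.45 m/s
(b) ΔV₂ = 50.53 m/s
(c) ΔV_total = 142 m/s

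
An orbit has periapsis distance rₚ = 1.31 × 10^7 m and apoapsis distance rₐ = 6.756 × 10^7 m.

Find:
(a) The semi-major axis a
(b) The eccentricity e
rₚ = 1.31 × 10^7 m
rₐ = 6.756 × 10^7 m
(a) a = (rₚ + rₐ)/2 = 4.033 × 10^7 m ≈ 4.033 × 10^7 m
(b) e = (rₐ − rₚ)/(rₐ + rₚ) = (5.446 × 10^7) / (8.066 × 10^7) = 0.67518

Final answer:
(a) a = 4.033 × 10^7 m
(b) e = 0.6752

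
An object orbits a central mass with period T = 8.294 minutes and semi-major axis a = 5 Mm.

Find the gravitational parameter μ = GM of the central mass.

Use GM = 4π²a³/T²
T = 8.294 minutes = 497.64 s
a = 5 Mm = 5 × 10^6 m
a³ = 1.25 × 10^20 m³
T² = 247646 s²
GM = 4π² × (1.25 × 10^20) / 247646 = 1.99269 × 10^16 m³/s²
GM ≈ 1.993 × 10^16 m³/s²

Final answer: GM = 1.993 × 10^16 m³/s²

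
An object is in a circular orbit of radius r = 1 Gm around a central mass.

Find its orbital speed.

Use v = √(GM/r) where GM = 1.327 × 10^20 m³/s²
r = 1 Gm = 1 × 10^9 m
GM = 1.327 × 10^20 m³/s²
GM/r = (1.327 × 10^20) / (1 × 10^9) = 1.327 × 10^11 m²/s²
v = √(GM/r) = 364280 m/s ≈ 364.3 km/s

Final answer: 364.3 km/s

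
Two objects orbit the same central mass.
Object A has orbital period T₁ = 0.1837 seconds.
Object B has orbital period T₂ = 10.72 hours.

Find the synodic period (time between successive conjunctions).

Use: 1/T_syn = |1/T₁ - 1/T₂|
T₁ = 0.1837 seconds
T₂ = 10.72 hours = 38592 s
1/T₁ = 5.44366 s⁻¹
1/T₂ = 2.59121 × 10^-5 s⁻¹
|1/T₁ − 1/T₂| = 5.44363 s⁻¹
T_syn = 1 / |1/T₁ − 1/T₂| = 0.183701 s ≈ 0.1837 seconds

Final answer: T_syn = 0.1837 seconds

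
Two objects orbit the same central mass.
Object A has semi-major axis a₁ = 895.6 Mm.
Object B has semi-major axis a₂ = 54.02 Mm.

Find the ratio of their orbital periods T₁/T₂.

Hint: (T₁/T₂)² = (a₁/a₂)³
a₁ = 895.6 Mm = 8.956 × 10^8 m
a₂ = 54.02 Mm = 5.402 × 10^7 m
a₁/a₂ = 16.579
T₁/T₂ = (a₁/a₂)^(3/2) = (16.579)^1.5 = 67.5055

Final answer: T₁/T₂ = 67.51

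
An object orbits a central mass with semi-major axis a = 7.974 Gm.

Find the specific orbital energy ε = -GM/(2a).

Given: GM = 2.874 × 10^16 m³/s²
a = 7.974 Gm = 7.974 × 10^9 m
GM = 2.874 × 10^16 m³/s²
2a = 1.5948 × 10^10 m
ε = −GM/(2a) = -1.80211 × 10^6 J/kg ≈ -1.802 MJ/kg

Final answer: -1.802 MJ/kg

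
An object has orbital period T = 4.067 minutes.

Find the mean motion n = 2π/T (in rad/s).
T = 4.067 minutes = 244.02 s
n = 2π / 244.02 s = 0.0257486 rad/s ≈ 0.02575 rad/s

Final answer: n = 0.02575 rad/s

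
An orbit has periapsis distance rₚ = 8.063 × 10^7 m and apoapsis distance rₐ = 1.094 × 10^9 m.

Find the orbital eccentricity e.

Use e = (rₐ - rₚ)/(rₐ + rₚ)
rₚ = 8.063 × 10^7 m
rₐ = 1.094 × 10^9 m
rₐ − rₚ = 1.01337 × 10^9 m
rₐ + rₚ = 1.17463 × 10^9 m
e = (rₐ − rₚ)/(rₐ + rₚ) = 0.862714

Final answer: e = 0.8627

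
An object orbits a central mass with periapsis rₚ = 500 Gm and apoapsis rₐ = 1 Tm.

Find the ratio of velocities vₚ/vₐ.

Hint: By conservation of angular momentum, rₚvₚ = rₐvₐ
rₚ = 500 Gm = 5 × 10^11 m
rₐ = 1 Tm = 1 × 10^12 m
rₚvₚ = rₐvₐ  ⇒  vₚ/vₐ = rₐ/rₚ
vₚ/vₐ = (1 × 10^12) / (5 × 10^11) = 2

Final answer: vₚ/vₐ = 2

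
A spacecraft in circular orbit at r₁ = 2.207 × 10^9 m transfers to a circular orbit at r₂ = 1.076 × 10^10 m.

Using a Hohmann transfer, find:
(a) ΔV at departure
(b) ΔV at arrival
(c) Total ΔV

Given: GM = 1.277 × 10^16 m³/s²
r₁ = 2.207 × 10^9 m
r₂ = 1.076 × 10^10 m
GM = 1.277 × 10^16 m³/s²
Transfer ellipse: a_t = (r₁ + r₂)/2 = 6.4835 × 10^9 m
Circular speed at r₁: v₁ = √(GM/r₁) = 2405.44 m/s
Transfer speed at r₁ (periapsis): v₁ₜ = √(GM(2/r₁ − 1/a_t)) = 3098.82 m/s
(a) ΔV₁ = v₁ₜ − v₁ = 693.376 m/s ≈ 693.4 m/s
Circular speed at r₂: v₂ = √(GM/r₂) = 1089.4 m/s
Transfer speed at r₂ (apoapsis): v₂ₜ = √(GM(2/r₂ − 1/a_t)) = 635.603 m/s
(b) ΔV₂ = v₂ − v₂ₜ = 453.802 m/s ≈ 453.8 m/s
(c) ΔV_total = ΔV₁ + ΔV₂ = 1147.18 m/s ≈ 1.147 km/s

Final answer:
(a) ΔV₁ = 693.4 m/s
(b) ΔV₂ = 453.8 m/s
(c) ΔV_total = 1.147 km/s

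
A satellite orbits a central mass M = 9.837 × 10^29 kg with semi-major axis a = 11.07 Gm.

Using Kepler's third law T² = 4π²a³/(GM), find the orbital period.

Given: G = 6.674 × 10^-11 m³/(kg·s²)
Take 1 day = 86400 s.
M = 9.837 × 10^29 kg
GM = G × M = 6.674 × 10^-11 × 9.837 × 10^29 = 6.56521 × 10^19 m³/s²
a = 11.07 Gm = 1.107 × 10^10 m
a³ = 1.35657 × 10^30 m³
T = 2π √(a³/GM) = 2π √((1.35657 × 10^30) / (6.56521 × 10^19)) = 2π × 143746 s
T = 903185 s ≈ 10.45 days

Final answer: 10.45 days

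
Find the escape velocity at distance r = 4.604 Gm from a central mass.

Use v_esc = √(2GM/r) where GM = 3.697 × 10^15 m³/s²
r = 4.604 Gm = 4.604 × 10^9 m
GM = 3.697 × 10^15 m³/s²
2GM/r = 2 × (3.697 × 10^15) / (4.604 × 10^9) = 1.60599 × 10^6 m²/s²
v_esc = √(2GM/r) = 1267.28 m/s ≈ 1.267 km/s

Final answer: 1.267 km/s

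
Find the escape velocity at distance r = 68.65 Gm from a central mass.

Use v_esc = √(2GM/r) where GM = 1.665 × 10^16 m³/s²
r = 68.65 Gm = 6.865 × 10^10 m
GM = 1.665 × 10^16 m³/s²
2GM/r = 2 × (1.665 × 10^16) / (6.865 × 10^10) = 485069 m²/s²
v_esc = √(2GM/r) = 696.469 m/s ≈ 696.5 m/s

Final answer: 696.5 m/s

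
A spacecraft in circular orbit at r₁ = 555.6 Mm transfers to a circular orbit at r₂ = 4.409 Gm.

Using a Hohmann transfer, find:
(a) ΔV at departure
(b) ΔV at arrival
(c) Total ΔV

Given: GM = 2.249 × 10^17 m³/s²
r₁ = 555.6 Mm = 5.556 × 10^8 m
r₂ = 4.409 Gm = 4.409 × 10^9 m
GM = 2.249 × 10^17 m³/s²
Transfer ellipse: a_t = (r₁ + r₂)/2 = 2.4823 × 10^9 m
Circular speed at r₁: v₁ = √(GM/r₁) = 20119.3 m/s
Transfer speed at r₁ (periapsis): v₁ₜ = √(GM(2/r₁ − 1/a_t)) = 26813.7 m/s
(a) ΔV₁ = v₁ₜ − v₁ = 6694.35 m/s ≈ 6.694 km/s
Circular speed at r₂: v₂ = √(GM/r₂) = 7142.08 m/s
Transfer speed at r₂ (apoapsis): v₂ₜ = √(GM(2/r₂ − 1/a_t)) = 3378.93 m/s
(b) ΔV₂ = v₂ − v₂ₜ = 3763.15 m/s ≈ 3.763 km/s
(c) ΔV_total = ΔV₁ + ΔV₂ = 10457.5 m/s ≈ 10.46 km/s

Final answer:
(a) ΔV₁ = 6.694 km/s
(b) ΔV₂ = 3.763 km/s
(c) ΔV_total = 10.46 km/s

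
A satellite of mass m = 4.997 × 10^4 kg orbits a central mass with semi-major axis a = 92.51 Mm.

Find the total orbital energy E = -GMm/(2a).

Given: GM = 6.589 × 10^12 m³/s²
a = 92.51 Mm = 9.251 × 10^7 m
GM = 6.589 × 10^12 m³/s²
2a = 1.8502 × 10^8 m
GMm = 6.589 × 10^12 × 49970 = 3.29252 × 10^17 m³·kg/s²
E = −GMm/(2a) = -1.77955 × 10^9 J ≈ -1.78 GJ

Final answer: -1.78 GJ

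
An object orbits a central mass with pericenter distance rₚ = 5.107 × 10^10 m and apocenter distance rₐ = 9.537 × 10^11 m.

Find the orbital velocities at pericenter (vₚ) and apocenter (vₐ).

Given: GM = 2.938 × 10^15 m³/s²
rₚ = 5.107 × 10^10 m
rₐ = 9.537 × 10^11 m
GM = 2.938 × 10^15 m³/s²
a = (rₚ + rₐ)/2 = 5.02385 × 10^11 m
Vis-viva: v² = GM (2/r − 1/a)
vₚ² = 2.938 × 10^15 × (3.91619 × 10^-11 − 1.99051 × 10^-12) = 109210 m²/s²
vₚ = 330.469 m/s ≈ 330.5 m/s
vₐ² = 2.938 × 10^15 × (2.0971 × 10^-12 − 1.99051 × 10^-12) = 313.162 m²/s²
vₐ = 17.6964 m/s ≈ 17.7 m/s

Final answer: vₚ = 330.5 m/s, vₐ = 17.7 m/s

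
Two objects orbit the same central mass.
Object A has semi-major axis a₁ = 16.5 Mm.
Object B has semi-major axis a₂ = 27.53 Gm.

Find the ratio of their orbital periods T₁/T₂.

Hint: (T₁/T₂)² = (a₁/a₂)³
a₁ = 16.5 Mm = 1.65 × 10^7 m
a₂ = 27.53 Gm = 2.753 × 10^10 m
a₁/a₂ = 0.000599346
T₁/T₂ = (a₁/a₂)^(3/2) = (0.000599346)^1.5 = 1.46729 × 10^-5

Final answer: T₁/T₂ = 1.467 × 10^-5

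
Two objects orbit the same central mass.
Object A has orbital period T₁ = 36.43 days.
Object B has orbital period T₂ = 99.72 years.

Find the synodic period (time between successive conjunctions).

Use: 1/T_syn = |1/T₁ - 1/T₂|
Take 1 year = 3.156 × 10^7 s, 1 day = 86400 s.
T₁ = 36.43 days = 3.14755 × 10^6 s
T₂ = 99.72 years = 3.14716 × 10^9 s
1/T₁ = 3.17707 × 10^-7 s⁻¹
1/T₂ = 3.17746 × 10^-10 s⁻¹
|1/T₁ − 1/T₂| = 3.17389 × 10^-7 s⁻¹
T_syn = 1 / |1/T₁ − 1/T₂| = 3.1507 × 10^6 s ≈ 36.47 days

Final answer: T_syn = 36.47 days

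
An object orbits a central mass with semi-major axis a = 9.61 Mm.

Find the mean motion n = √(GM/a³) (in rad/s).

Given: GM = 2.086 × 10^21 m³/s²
a = 9.61 Mm = 9.61 × 10^6 m
GM = 2.086 × 10^21 m³/s²
a³ = 8.87504 × 10^20 m³
GM/a³ = (2.086 × 10^21) / (8.87504 × 10^20) = 2.35041 s⁻²
n = √(GM/a³) = 1.53311 rad/s ≈ 1.533 rad/s

Final answer: n = 1.533 rad/s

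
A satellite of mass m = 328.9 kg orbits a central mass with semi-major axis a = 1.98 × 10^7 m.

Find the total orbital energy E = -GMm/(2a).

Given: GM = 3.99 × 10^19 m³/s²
a = 1.98 × 10^7 m
GM = 3.99 × 10^19 m³/s²
2a = 3.96 × 10^7 m
GMm = 3.99 × 10^19 × 328.9 = 1.31231 × 10^22 m³·kg/s²
E = −GMm/(2a) = -3.31392 × 10^14 J ≈ -331.4 TJ

Final answer: -331.4 TJ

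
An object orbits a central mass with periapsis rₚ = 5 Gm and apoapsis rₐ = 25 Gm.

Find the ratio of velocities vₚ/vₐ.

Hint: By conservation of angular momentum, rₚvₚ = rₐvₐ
rₚ = 5 Gm = 5 × 10^9 m
rₐ = 25 Gm = 2.5 × 10^10 m
rₚvₚ = rₐvₐ  ⇒  vₚ/vₐ = rₐ/rₚ
vₚ/vₐ = (2.5 × 10^10) / (5 × 10^9) = 5

Final answer: vₚ/vₐ = 5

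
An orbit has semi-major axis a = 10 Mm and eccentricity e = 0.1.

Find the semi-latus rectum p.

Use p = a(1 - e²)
a = 10 Mm = 1 × 10^7 m
e = 0.1,  e² = 0.01,  1 − e² = 0.99
p = a(1 − e²) = 1 × 10^7 m × 0.99 = 9.9 × 10^6 m ≈ 9.9 Mm

Final answer: p = 9.9 Mm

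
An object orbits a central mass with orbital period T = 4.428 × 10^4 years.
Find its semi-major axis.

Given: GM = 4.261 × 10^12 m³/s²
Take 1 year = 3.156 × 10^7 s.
T = 4.428 × 10^4 years = 1.39748 × 10^12 s
GM = 4.261 × 10^12 m³/s²
Kepler's third law: a³ = GM T² / (4π²)
T² = 1.95294 × 10^24 s²
a³ = (4.261 × 10^12) × (1.95294 × 10^24) / (4π²) = 2.10786 × 10^35 m³
a = (a³)^(1/3) = 5.95133 × 10^11 m ≈ 595.1 Gm

Final answer: 595.1 Gm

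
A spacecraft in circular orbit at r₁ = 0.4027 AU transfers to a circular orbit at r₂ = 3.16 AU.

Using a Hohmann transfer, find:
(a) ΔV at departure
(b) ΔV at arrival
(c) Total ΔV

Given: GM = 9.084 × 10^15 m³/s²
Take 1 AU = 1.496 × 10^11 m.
r₁ = 0.4027 AU = 6.02439 × 10^10 m
r₂ = 3.16 AU = 4.72736 × 10^11 m
GM = 9.084 × 10^15 m³/s²
Transfer ellipse: a_t = (r₁ + r₂)/2 = 2.6649 × 10^11 m
Circular speed at r₁: v₁ = √(GM/r₁) = 388.313 m/s
Transfer speed at r₁ (periapsis): v₁ₜ = √(GM(2/r₁ − 1/a_t)) = 517.191 m/s
(a) ΔV₁ = v₁ₜ − v₁ = 128.878 m/s ≈ 128.9 m/s
Circular speed at r₂: v₂ = √(GM/r₂) = 138.621 m/s
Transfer speed at r₂ (apoapsis): v₂ₜ = √(GM(2/r₂ − 1/a_t)) = 65.9091 m/s
(b) ΔV₂ = v₂ − v₂ₜ = 72.712 m/s ≈ 72.71 m/s
(c) ΔV_total = ΔV₁ + ΔV₂ = 201.59 m/s ≈ 201.6 m/s

Final answer:
(a) ΔV₁ = 128.9 m/s
(b) ΔV₂ = 72.71 m/s
(c) ΔV_total = 201.6 m/s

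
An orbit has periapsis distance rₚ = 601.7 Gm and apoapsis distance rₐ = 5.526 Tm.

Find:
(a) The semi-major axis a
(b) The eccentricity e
rₚ = 601.7 Gm = 6.017 × 10^11 m
rₐ = 5.526 Tm = 5.526 × 10^12 m
(a) a = (rₚ + rₐ)/2 = 3.06385 × 10^12 m ≈ 3.064 Tm
(b) e = (rₐ − rₚ)/(rₐ + rₚ) = (4.9243 × 10^12) / (6.1277 × 10^12) = 0.803613

Final answer:
(a) a = 3.064 Tm
(b) e = 0.8036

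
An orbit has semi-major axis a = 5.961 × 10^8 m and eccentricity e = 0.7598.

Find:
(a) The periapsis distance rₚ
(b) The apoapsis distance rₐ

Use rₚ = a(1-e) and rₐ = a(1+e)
a = 5.961 × 10^8 m
e = 0.7598:  1 − e = 0.2402,  1 + e = 1.7598
(a) rₚ = a(1 − e) = 5.961 × 10^8 m × 0.2402 = 1.43183 × 10^8 m ≈ 1.432 × 10^8 m
(b) rₐ = a(1 + e) = 5.961 × 10^8 m × 1.7598 = 1.04902 × 10^9 m ≈ 1.049 × 10^9 m

Final answer:
(a) rₚ = 1.432 × 10^8 m
(b) rₐ = 1.049 × 10^9 m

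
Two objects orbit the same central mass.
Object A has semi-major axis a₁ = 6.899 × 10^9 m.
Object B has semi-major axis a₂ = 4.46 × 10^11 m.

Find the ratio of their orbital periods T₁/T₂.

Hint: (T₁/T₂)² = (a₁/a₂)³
a₁ = 6.899 × 10^9 m
a₂ = 4.46 × 10^11 m
a₁/a₂ = 0.0154686
T₁/T₂ = (a₁/a₂)^(3/2) = (0.0154686)^1.5 = 0.00192388

Final answer: T₁/T₂ = 0.001924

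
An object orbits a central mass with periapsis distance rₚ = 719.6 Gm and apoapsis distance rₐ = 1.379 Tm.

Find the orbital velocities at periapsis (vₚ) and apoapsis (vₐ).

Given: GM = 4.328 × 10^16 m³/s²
rₚ = 719.6 Gm = 7.196 × 10^11 m
rₐ = 1.379 Tm = 1.379 × 10^12 m
GM = 4.328 × 10^16 m³/s²
a = (rₚ + rₐ)/2 = 1.0493 × 10^12 m
Vis-viva: v² = GM (2/r − 1/a)
vₚ² = 4.328 × 10^16 × (2.77932 × 10^-12 − 9.53016 × 10^-13) = 79042.5 m²/s²
vₚ = 281.145 m/s ≈ 281.1 m/s
vₐ² = 4.328 × 10^16 × (1.45033 × 10^-12 − 9.53016 × 10^-13) = 21523.6 m²/s²
vₐ = 146.709 m/s ≈ 146.7 m/s

Final answer: vₚ = 281.1 m/s, vₐ = 146.7 m/s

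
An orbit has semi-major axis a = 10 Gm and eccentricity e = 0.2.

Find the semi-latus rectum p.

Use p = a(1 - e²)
a = 10 Gm = 1 × 10^10 m
e = 0.2,  e² = 0.04,  1 − e² = 0.96
p = a(1 − e²) = 1 × 10^10 m × 0.96 = 9.6 × 10^9 m ≈ 9.6 Gm

Final answer: p = 9.6 Gm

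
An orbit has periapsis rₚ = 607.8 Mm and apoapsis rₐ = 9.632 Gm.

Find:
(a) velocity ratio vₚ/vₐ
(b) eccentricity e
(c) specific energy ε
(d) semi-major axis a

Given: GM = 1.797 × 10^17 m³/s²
rₚ = 607.8 Mm = 6.078 × 10^8 m
rₐ = 9.632 Gm = 9.632 × 10^9 m
GM = 1.797 × 10^17 m³/s²
a = (rₚ + rₐ)/2 = 5.1199 × 10^9 m
e = (rₐ − rₚ)/(rₐ + rₚ) = (9.0242 × 10^9) / (1.02398 × 10^10) = 0.881287
(a) vₚ/vₐ = rₐ/rₚ (angular momentum) = (9.632 × 10^9) / (6.078 × 10^8) = 15.8473 ≈ 15.85
(b) e = 0.881287 ≈ 0.8813
(c) 2a = 1.02398 × 10^10 m;  ε = −GM/(2a) = -1.75492 × 10^7 J/kg ≈ -17.55 MJ/kg
(d) a = 5.1199 × 10^9 m ≈ 5.12 Gm

Final answer:
(a) velocity ratio vₚ/vₐ = 15.85
(b) eccentricity e = 0.8813
(c) specific energy ε = -17.55 MJ/kg
(d) semi-major axis a = 5.12 Gm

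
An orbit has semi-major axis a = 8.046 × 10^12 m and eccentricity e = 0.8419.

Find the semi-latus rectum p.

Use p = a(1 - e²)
a = 8.046 × 10^12 m
e = 0.8419,  e² = 0.708796,  1 − e² = 0.291204
p = a(1 − e²) = 8.046 × 10^12 m × 0.291204 = 2.34303 × 10^12 m ≈ 2.343 × 10^12 m

Final answer: p = 2.343 × 10^12 m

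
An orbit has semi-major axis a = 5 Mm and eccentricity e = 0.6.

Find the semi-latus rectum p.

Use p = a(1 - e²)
a = 5 Mm = 5 × 10^6 m
e = 0.6,  e² = 0.36,  1 − e² = 0.64
p = a(1 − e²) = 5 × 10^6 m × 0.64 = 3.2 × 10^6 m ≈ 3.2 Mm

Final answer: p = 3.2 Mm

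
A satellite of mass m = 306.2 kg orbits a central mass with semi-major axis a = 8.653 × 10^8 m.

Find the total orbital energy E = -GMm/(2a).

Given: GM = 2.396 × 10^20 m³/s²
a = 8.653 × 10^8 m
GM = 2.396 × 10^20 m³/s²
2a = 1.7306 × 10^9 m
GMm = 2.396 × 10^20 × 306.2 = 7.33655 × 10^22 m³·kg/s²
E = −GMm/(2a) = -4.23931 × 10^13 J ≈ -42.39 TJ

Final answer: -42.39 TJ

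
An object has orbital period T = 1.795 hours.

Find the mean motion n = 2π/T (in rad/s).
T = 1.795 hours = 6462 s
n = 2π / 6462 s = 0.000972328 rad/s ≈ 0.0009723 rad/s

Final answer: n = 0.0009723 rad/s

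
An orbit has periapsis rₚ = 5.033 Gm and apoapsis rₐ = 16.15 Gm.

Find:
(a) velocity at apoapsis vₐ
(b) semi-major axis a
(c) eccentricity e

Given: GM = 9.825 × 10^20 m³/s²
rₚ = 5.033 Gm = 5.033 × 10^9 m
rₐ = 16.15 Gm = 1.615 × 10^10 m
GM = 9.825 × 10^20 m³/s²
a = (rₚ + rₐ)/2 = 1.05915 × 10^10 m
e = (rₐ − rₚ)/(rₐ + rₚ) = (1.1117 × 10^10) / (2.1183 × 10^10) = 0.524808
(a) vₐ² = GM (2/rₐ − 1/a) = 9.825 × 10^20 × (1.23839 × 10^-10 − 9.44153 × 10^-11) = 2.89088 × 10^10 m²/s²;  vₐ = 170026 m/s ≈ 170 km/s
(b) a = 1.05915 × 10^10 m ≈ 10.59 Gm
(c) e = 0.524808 ≈ 0.5248

Final answer:
(a) velocity at apoapsis vₐ = 170 km/s
(b) semi-major axis a = 10.59 Gm
(c) eccentricity e = 0.5248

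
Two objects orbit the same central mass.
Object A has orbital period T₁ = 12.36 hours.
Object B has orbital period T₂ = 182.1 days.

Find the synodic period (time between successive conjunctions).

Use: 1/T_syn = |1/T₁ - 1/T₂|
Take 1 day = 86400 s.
T₁ = 12.36 hours = 44496 s
T₂ = 182.1 days = 1.57334 × 10^7 s
1/T₁ = 2.24739 × 10^-5 s⁻¹
1/T₂ = 6.35589 × 10^-8 s⁻¹
|1/T₁ − 1/T₂| = 2.24104 × 10^-5 s⁻¹
T_syn = 1 / |1/T₁ − 1/T₂| = 44622.2 s ≈ 12.4 hours

Final answer: T_syn = 12.4 hours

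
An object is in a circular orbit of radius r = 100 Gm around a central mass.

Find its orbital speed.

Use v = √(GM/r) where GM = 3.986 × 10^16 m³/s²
r = 100 Gm = 1 × 10^11 m
GM = 3.986 × 10^16 m³/s²
GM/r = (3.986 × 10^16) / (1 × 10^11) = 398600 m²/s²
v = √(GM/r) = 631.348 m/s ≈ 631.3 m/s

Final answer: 631.3 m/s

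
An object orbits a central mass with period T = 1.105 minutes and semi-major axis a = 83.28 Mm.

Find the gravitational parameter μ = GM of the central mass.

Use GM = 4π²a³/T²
T = 1.105 minutes = 66.3 s
a = 83.28 Mm = 8.328 × 10^7 m
a³ = 5.77593 × 10^23 m³
T² = 4395.69 s²
GM = 4π² × (5.77593 × 10^23) / 4395.69 = 5.18746 × 10^21 m³/s²
GM ≈ 5.187 × 10^21 m³/s²

Final answer: GM = 5.187 × 10^21 m³/s²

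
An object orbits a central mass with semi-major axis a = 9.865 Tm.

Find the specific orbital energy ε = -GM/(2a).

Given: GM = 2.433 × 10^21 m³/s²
a = 9.865 Tm = 9.865 × 10^12 m
GM = 2.433 × 10^21 m³/s²
2a = 1.973 × 10^13 m
ε = −GM/(2a) = -1.23315 × 10^8 J/kg ≈ -123.3 MJ/kg

Final answer: -123.3 MJ/kg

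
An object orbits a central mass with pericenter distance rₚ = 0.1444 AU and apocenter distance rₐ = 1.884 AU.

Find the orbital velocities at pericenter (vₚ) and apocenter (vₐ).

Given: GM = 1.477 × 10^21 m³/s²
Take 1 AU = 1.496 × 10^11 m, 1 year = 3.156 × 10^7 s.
rₚ = 0.1444 AU = 2.16022 × 10^10 m
rₐ = 1.884 AU = 2.81846 × 10^11 m
GM = 1.477 × 10^21 m³/s²
a = (rₚ + rₐ)/2 = 1.51724 × 10^11 m
Vis-viva: v² = GM (2/r − 1/a)
vₚ² = 1.477 × 10^21 × (9.2583 × 10^-11 − 6.5909 × 10^-12) = 1.2701 × 10^11 m²/s²
vₚ = 356385 m/s ≈ 75.18 AU/year
vₐ² = 1.477 × 10^21 × (7.09606 × 10^-12 − 6.5909 × 10^-12) = 7.46125 × 10^8 m²/s²
vₐ = 27315.3 m/s ≈ 5.763 AU/year

Final answer: vₚ = 75.18 AU/year, vₐ = 5.763 AU/year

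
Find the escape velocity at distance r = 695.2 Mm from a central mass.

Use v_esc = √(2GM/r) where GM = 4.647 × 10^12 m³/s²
r = 695.2 Mm = 6.952 × 10^8 m
GM = 4.647 × 10^12 m³/s²
2GM/r = 2 × (4.647 × 10^12) / (6.952 × 10^8) = 13368.8 m²/s²
v_esc = √(2GM/r) = 115.624 m/s ≈ 115.6 m/s

Final answer: 115.6 m/s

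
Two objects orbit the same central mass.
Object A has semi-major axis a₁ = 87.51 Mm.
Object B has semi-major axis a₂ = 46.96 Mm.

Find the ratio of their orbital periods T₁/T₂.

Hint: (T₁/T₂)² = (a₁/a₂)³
a₁ = 87.51 Mm = 8.751 × 10^7 m
a₂ = 46.96 Mm = 4.696 × 10^7 m
a₁/a₂ = 1.8635
T₁/T₂ = (a₁/a₂)^(3/2) = (1.8635)^1.5 = 2.54387

Final answer: T₁/T₂ = 2.544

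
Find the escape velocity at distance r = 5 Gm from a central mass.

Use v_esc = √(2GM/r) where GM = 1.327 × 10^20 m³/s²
r = 5 Gm = 5 × 10^9 m
GM = 1.327 × 10^20 m³/s²
2GM/r = 2 × (1.327 × 10^20) / (5 × 10^9) = 5.308 × 10^10 m²/s²
v_esc = √(2GM/r) = 230391 m/s ≈ 230.4 km/s

Final answer: 230.4 km/s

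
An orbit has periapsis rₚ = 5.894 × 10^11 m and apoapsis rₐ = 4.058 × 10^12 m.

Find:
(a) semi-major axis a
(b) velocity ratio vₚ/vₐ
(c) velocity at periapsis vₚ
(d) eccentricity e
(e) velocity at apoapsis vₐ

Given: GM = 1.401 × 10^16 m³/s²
rₚ = 5.894 × 10^11 m
rₐ = 4.058 × 10^12 m
GM = 1.401 × 10^16 m³/s²
a = (rₚ + rₐ)/2 = 2.3237 × 10^12 m
e = (rₐ − rₚ)/(rₐ + rₚ) = (3.4686 × 10^12) / (4.6474 × 10^12) = 0.746353
(a) a = 2.3237 × 10^12 m ≈ 2.324 × 10^12 m
(b) vₚ/vₐ = rₐ/rₚ (angular momentum) = (4.058 × 10^12) / (5.894 × 10^11) = 6.88497 ≈ 6.885
(c) vₚ² = GM (2/rₚ − 1/a) = 1.401 × 10^16 × (3.39328 × 10^-12 − 4.30348 × 10^-13) = 41510.7 m²/s²;  vₚ = 203.742 m/s ≈ 203.7 m/s
(d) e = 0.746353 ≈ 0.7464
(e) vₐ² = GM (2/rₐ − 1/a) = 1.401 × 10^16 × (4.92854 × 10^-13 − 4.30348 × 10^-13) = 875.702 m²/s²;  vₐ = 29.5923 m/s ≈ 29.59 m/s

Final answer:
(a) semi-major axis a = 2.324 × 10^12 m
(b) velocity ratio vₚ/vₐ = 6.885
(c) velocity at periapsis vₚ = 203.7 m/s
(d) eccentricity e = 0.7464
(e) velocity at apoapsis vₐ = 29.59 m/s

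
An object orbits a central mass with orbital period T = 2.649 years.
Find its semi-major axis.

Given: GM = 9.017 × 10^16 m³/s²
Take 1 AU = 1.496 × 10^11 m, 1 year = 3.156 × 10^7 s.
T = 2.649 years = 8.36024 × 10^7 s
GM = 9.017 × 10^16 m³/s²
Kepler's third law: a³ = GM T² / (4π²)
T² = 6.98937 × 10^15 s²
a³ = (9.017 × 10^16) × (6.98937 × 10^15) / (4π²) = 1.59639 × 10^31 m³
a = (a³)^(1/3) = 2.51795 × 10^10 m ≈ 0.1683 AU

Final answer: 0.1683 AU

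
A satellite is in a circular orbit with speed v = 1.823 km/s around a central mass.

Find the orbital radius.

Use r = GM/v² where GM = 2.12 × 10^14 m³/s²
v = 1.823 km/s = 1823 m/s
GM = 2.12 × 10^14 m³/s²
v² = 3.32333 × 10^6 m²/s²
r = GM/v² = (2.12 × 10^14) / (3.32333 × 10^6) = 6.37915 × 10^7 m ≈ 6.379 × 10^7 m

Final answer: 6.379 × 10^7 m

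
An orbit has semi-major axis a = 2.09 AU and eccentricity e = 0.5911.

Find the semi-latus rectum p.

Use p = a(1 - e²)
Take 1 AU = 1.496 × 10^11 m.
a = 2.09 AU = 3.12664 × 10^11 m
e = 0.5911,  e² = 0.349399,  1 − e² = 0.650601
p = a(1 − e²) = 3.12664 × 10^11 m × 0.650601 = 2.03419 × 10^11 m ≈ 1.36 AU

Final answer: p = 1.36 AU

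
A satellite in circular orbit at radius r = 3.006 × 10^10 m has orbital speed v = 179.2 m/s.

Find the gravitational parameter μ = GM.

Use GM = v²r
r = 3.006 × 10^10 m
v = 179.2 m/s
v² = 32112.6 m²/s²
GM = v²r = 32112.6 × 3.006 × 10^10 = 9.65306 × 10^14 m³/s²
GM ≈ 9.653 × 10^14 m³/s²

Final answer: GM = 9.653 × 10^14 m³/s²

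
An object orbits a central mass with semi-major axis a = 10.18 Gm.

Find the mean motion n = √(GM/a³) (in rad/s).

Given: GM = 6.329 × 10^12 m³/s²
a = 10.18 Gm = 1.018 × 10^10 m
GM = 6.329 × 10^12 m³/s²
a³ = 1.05498 × 10^30 m³
GM/a³ = (6.329 × 10^12) / (1.05498 × 10^30) = 5.99918 × 10^-18 s⁻²
n = √(GM/a³) = 2.44932 × 10^-9 rad/s ≈ 2.449 × 10^-9 rad/s

Final answer: n = 2.449 × 10^-9 rad/s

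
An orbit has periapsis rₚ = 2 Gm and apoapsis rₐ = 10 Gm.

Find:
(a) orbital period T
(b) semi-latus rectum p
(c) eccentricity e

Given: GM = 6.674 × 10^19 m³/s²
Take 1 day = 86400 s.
rₚ = 2 Gm = 2 × 10^9 m
rₐ = 10 Gm = 1 × 10^10 m
GM = 6.674 × 10^19 m³/s²
a = (rₚ + rₐ)/2 = 6 × 10^9 m
e = (rₐ − rₚ)/(rₐ + rₚ) = (8 × 10^9) / (1.2 × 10^10) = 0.666667
(a) a³ = 2.16 × 10^29 m³;  T = 2π √(a³/GM) = 2π × 56889.7 s = 357449 s ≈ 4.137 days
(b) 1 − e² = 0.555556;  p = a(1 − e²) = 6 × 10^9 × 0.555556 = 3.33333 × 10^9 m ≈ 3.333 Gm
(c) e = 0.666667 ≈ 0.6667

Final answer:
(a) orbital period T = 4.137 days
(b) semi-latus rectum p = 3.333 Gm
(c) eccentricity e = 0.6667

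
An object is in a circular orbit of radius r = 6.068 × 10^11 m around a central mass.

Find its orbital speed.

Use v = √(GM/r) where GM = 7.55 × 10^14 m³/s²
r = 6.068 × 10^11 m
GM = 7.55 × 10^14 m³/s²
GM/r = (7.55 × 10^14) / (6.068 × 10^11) = 1244.23 m²/s²
v = √(GM/r) = 35.2737 m/s ≈ 35.27 m/s

Final answer: 35.27 m/s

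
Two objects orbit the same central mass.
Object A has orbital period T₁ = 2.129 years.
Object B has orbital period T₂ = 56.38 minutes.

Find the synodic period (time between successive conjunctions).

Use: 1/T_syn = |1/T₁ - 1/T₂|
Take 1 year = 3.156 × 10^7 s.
T₁ = 2.129 years = 6.71912 × 10^7 s
T₂ = 56.38 minutes = 3382.8 s
1/T₁ = 1.48829 × 10^-8 s⁻¹
1/T₂ = 0.000295613 s⁻¹
|1/T₁ − 1/T₂| = 0.000295598 s⁻¹
T_syn = 1 / |1/T₁ − 1/T₂| = 3382.97 s ≈ 56.38 minutes

Final answer: T_syn = 56.38 minutes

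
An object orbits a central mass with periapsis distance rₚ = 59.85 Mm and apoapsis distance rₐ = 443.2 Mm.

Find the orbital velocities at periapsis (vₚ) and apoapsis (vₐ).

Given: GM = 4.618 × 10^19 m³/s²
rₚ = 59.85 Mm = 5.985 × 10^7 m
rₐ = 443.2 Mm = 4.432 × 10^8 m
GM = 4.618 × 10^19 m³/s²
a = (rₚ + rₐ)/2 = 2.51525 × 10^8 m
Vis-viva: v² = GM (2/r − 1/a)
vₚ² = 4.618 × 10^19 × (3.34169 × 10^-8 − 3.97575 × 10^-9) = 1.35959 × 10^12 m²/s²
vₚ = 1.16602 × 10^6 m/s ≈ 1166 km/s
vₐ² = 4.618 × 10^19 × (4.51264 × 10^-9 − 3.97575 × 10^-9) = 2.47935 × 10^10 m²/s²
vₐ = 157459 m/s ≈ 157.5 km/s

Final answer: vₚ = 1166 km/s, vₐ = 157.5 km/s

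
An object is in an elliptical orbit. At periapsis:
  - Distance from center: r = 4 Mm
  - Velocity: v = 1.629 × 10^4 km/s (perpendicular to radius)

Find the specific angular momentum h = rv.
r = 4 Mm = 4 × 10^6 m
v = 1.629 × 10^4 km/s = 1.629 × 10^7 m/s
h = rv = 4 × 10^6 × 1.629 × 10^7 = 6.516 × 10^13 m²/s ≈ 6.516 × 10^13 m²/s

Final answer: h = 6.516 × 10^13 m²/s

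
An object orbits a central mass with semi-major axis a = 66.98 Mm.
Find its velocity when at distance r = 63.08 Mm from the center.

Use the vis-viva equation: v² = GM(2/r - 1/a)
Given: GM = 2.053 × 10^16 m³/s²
a = 66.98 Mm = 6.698 × 10^7 m
r = 63.08 Mm = 6.308 × 10^7 m
GM = 2.053 × 10^16 m³/s²
2/r − 1/a = 3.17058 × 10^-8 − 1.49298 × 10^-8 = 1.67759 × 10^-8 m⁻¹
v² = GM (2/r − 1/a) = 3.4441 × 10^8 m²/s²
v = 18558.3 m/s ≈ 18.56 km/s

Final answer: 18.56 km/s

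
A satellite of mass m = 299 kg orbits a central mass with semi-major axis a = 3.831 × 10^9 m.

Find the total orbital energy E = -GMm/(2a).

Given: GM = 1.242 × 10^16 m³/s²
a = 3.831 × 10^9 m
GM = 1.242 × 10^16 m³/s²
2a = 7.662 × 10^9 m
GMm = 1.242 × 10^16 × 299 = 3.71358 × 10^18 m³·kg/s²
E = −GMm/(2a) = -4.84675 × 10^8 J ≈ -484.7 MJ

Final answer: -484.7 MJ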